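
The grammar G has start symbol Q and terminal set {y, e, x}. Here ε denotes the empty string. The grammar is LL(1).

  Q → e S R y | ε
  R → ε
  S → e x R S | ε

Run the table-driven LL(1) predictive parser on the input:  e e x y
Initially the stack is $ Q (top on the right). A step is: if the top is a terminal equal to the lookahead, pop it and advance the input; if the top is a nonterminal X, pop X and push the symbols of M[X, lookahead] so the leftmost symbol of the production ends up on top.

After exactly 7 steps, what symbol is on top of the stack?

R

step 1: stack=$ Q  input=e e x y $  — expand Q → e S R y
step 2: stack=$ y R S e  input=e e x y $  — match e
step 3: stack=$ y R S  input=e x y $  — expand S → e x R S
step 4: stack=$ y R S R x e  input=e x y $  — match e
step 5: stack=$ y R S R x  input=x y $  — match x
step 6: stack=$ y R S R  input=y $  — expand R → ε
step 7: stack=$ y R S  input=y $  — expand S → ε
Stack after step 7: $ y R (top = R).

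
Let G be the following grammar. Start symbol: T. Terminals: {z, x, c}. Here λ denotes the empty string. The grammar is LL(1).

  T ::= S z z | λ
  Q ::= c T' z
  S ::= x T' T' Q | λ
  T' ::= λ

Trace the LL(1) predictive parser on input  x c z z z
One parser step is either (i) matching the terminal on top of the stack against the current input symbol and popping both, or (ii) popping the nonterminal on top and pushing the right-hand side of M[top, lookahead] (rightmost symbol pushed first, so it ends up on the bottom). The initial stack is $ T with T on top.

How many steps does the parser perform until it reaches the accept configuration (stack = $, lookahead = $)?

      Stack            Input        Action
   1  $ T              x c z z z $  expand T ::= S z z
   2  $ z z S          x c z z z $  expand S ::= x T' T' Q
   3  $ z z Q T' T' x  x c z z z $  match x
   4  $ z z Q T' T'    c z z z $    expand T' ::= λ
   5  $ z z Q T'       c z z z $    expand T' ::= λ
   6  $ z z Q          c z z z $    expand Q ::= c T' z
   7  $ z z z T' c     c z z z $    match c
   8  $ z z z T'       z z z $      expand T' ::= λ
   9  $ z z z          z z z $      match z
  10  $ z z            z z $        match z
  11  $ z              z $          match z
Accept reached after 11 steps.

11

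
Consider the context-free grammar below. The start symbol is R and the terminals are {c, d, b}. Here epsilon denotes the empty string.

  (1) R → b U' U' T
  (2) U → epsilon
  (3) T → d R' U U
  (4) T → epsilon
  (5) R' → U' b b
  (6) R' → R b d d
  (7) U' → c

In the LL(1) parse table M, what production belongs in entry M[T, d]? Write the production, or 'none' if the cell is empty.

T → d R' U U

FIRST(R): from R→b U' U' T we get {b}. So FIRST(R) = {b}.
FIRST(U): from U→epsilon we get {epsilon}. So FIRST(U) = {epsilon}.
FIRST(T): from T→d R' U U we get {d}; from T→epsilon we get {epsilon}. So FIRST(T) = {epsilon, d}.
FIRST(U'): from U'→c we get {c}. So FIRST(U') = {c}.
FIRST(R'): from R'→U' b b we get {c}; from R'→R b d d we get {b}. So FIRST(R') = {b, c}.
FOLLOW(R) includes $ since R is the start symbol.
FOLLOW(R): in R'→R b d d, R is followed by b d d with FIRST {b}. Thus FOLLOW(R) = {$, b}.
FOLLOW(T): in R→b U' U' T, the suffix after T is empty, so FOLLOW(T) ⊇ FOLLOW(R) = {$, b}. Thus FOLLOW(T) = {$, b}.
For T → d R' U U: FIRST(d R' U U) = {d}, so it goes in M[T, t] for t ∈ {d}.
For T → epsilon: FIRST(epsilon) = {epsilon}, so it goes in M[T, t] for t ∈ {}; since epsilon ∈ FIRST, also for every t ∈ FOLLOW(T) = {$, b}.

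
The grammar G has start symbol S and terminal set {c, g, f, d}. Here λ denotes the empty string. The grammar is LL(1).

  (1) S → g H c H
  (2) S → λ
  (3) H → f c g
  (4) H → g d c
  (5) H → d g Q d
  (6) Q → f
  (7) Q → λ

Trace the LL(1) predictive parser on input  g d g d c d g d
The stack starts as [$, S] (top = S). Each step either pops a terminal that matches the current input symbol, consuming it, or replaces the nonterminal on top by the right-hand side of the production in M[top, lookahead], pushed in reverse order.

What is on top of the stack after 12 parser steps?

d

step 1: stack=$ S  input=g d g d c d g d $  — expand S → g H c H
step 2: stack=$ H c H g  input=g d g d c d g d $  — match g
step 3: stack=$ H c H  input=d g d c d g d $  — expand H → d g Q d
step 4: stack=$ H c d Q g d  input=d g d c d g d $  — match d
step 5: stack=$ H c d Q g  input=g d c d g d $  — match g
step 6: stack=$ H c d Q  input=d c d g d $  — expand Q → λ
step 7: stack=$ H c d  input=d c d g d $  — match d
step 8: stack=$ H c  input=c d g d $  — match c
step 9: stack=$ H  input=d g d $  — expand H → d g Q d
step 10: stack=$ d Q g d  input=d g d $  — match d
step 11: stack=$ d Q g  input=g d $  — match g
step 12: stack=$ d Q  input=d $  — expand Q → λ
Stack after step 12: $ d (top = d).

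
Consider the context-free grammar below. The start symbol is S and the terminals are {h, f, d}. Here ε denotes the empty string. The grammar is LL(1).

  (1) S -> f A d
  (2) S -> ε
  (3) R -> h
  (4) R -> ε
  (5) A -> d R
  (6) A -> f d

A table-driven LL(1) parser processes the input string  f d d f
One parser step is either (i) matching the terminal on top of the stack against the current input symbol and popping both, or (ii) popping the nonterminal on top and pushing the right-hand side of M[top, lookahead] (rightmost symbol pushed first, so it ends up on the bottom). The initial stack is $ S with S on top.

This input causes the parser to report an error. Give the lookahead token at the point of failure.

     Stack    Input      Action
  1  $ S      f d d f $  expand S -> f A d
  2  $ d A f  f d d f $  match f
  3  $ d A    d d f $    expand A -> d R
  4  $ d R d  d d f $    match d
  5  $ d R    d f $      expand R -> ε
  6  $ d      d f $      match d
  7  $        f $        error: stack empty but input remains

f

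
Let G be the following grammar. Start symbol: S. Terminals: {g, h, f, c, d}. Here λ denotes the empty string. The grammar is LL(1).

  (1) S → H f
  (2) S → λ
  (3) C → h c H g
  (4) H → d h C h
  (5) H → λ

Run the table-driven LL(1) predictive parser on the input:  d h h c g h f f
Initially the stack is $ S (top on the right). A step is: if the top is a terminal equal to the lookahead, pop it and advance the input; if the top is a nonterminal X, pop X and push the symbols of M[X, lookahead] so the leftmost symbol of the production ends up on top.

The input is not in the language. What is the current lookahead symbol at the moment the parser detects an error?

step 1: stack=$ S  input=d h h c g h f f $  — expand S → H f
step 2: stack=$ f H  input=d h h c g h f f $  — expand H → d h C h
step 3: stack=$ f h C h d  input=d h h c g h f f $  — match d
step 4: stack=$ f h C h  input=h h c g h f f $  — match h
step 5: stack=$ f h C  input=h c g h f f $  — expand C → h c H g
step 6: stack=$ f h g H c h  input=h c g h f f $  — match h
step 7: stack=$ f h g H c  input=c g h f f $  — match c
step 8: stack=$ f h g H  input=g h f f $  — expand H → λ
step 9: stack=$ f h g  input=g h f f $  — match g
step 10: stack=$ f h  input=h f f $  — match h
step 11: stack=$ f  input=f f $  — match f
step 12: stack=$  input=f $  — error: stack empty but input remains

f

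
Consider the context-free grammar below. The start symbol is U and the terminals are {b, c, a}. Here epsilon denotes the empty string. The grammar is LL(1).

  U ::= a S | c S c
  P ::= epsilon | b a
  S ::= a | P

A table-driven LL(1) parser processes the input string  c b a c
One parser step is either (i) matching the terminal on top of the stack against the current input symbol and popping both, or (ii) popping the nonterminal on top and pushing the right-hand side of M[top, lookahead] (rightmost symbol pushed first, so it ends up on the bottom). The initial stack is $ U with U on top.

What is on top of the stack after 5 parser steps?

step 1: stack=$ U  input=c b a c $  — expand U ::= c S c
step 2: stack=$ c S c  input=c b a c $  — match c
step 3: stack=$ c S  input=b a c $  — expand S ::= P
step 4: stack=$ c P  input=b a c $  — expand P ::= b a
step 5: stack=$ c a b  input=b a c $  — match b
Stack after step 5: $ c a (top = a).

a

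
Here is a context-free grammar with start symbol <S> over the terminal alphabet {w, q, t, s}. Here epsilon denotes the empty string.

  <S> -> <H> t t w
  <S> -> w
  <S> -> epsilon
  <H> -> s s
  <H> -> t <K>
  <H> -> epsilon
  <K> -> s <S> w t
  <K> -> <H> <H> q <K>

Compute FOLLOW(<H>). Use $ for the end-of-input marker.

{q, s, t}

FIRST(<H>) = {epsilon, s, t}
FIRST(<S>) = {epsilon, s, t, w}  (via <H> t t w)
FIRST(<K>) = {q, s, t}  (via <H> <H> q <K>)
FOLLOW(<S>) includes $ since <S> is the start symbol.
FOLLOW(<S>): in <K>->s <S> w t, <S> is followed by w t with FIRST {w}. Thus FOLLOW(<S>) = {$, w}.
FOLLOW(<H>): in <S>-><H> t t w, <H> is followed by t t w with FIRST {t}; in <K>-><H> <H> q <K> (occurrence 1), <H> is followed by <H> q <K> with FIRST {q, s, t}; in <K>-><H> <H> q <K> (occurrence 2), <H> is followed by q <K> with FIRST {q}. Thus FOLLOW(<H>) = {q, s, t}.
FOLLOW(<K>): in <H>->t <K>, the suffix after <K> is empty, so FOLLOW(<K>) ⊇ FOLLOW(<H>) = {q, s, t}; in <K>-><H> <H> q <K>, the suffix after <K> is empty (adds nothing new). Thus FOLLOW(<K>) = {q, s, t}.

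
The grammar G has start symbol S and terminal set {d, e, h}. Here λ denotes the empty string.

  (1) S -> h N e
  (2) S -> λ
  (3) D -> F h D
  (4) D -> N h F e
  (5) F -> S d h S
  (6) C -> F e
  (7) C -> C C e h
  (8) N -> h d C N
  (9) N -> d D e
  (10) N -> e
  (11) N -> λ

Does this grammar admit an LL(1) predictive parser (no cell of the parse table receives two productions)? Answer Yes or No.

FIRST(S) = {λ, h}
FIRST(D) = {d, e, h}
FIRST(F) = {d, h}
FIRST(C) = {d, h}
FIRST(N) = {λ, d, e, h}
FOLLOW(S) = {$, d, e, h}
FOLLOW(D) = {e}
FOLLOW(F) = {e, h}
FOLLOW(C) = {d, e, h}
FOLLOW(N) = {e, h}
Cell M[C, d] receives both C -> F e and C -> C C e h — the grammar is not LL(1).

No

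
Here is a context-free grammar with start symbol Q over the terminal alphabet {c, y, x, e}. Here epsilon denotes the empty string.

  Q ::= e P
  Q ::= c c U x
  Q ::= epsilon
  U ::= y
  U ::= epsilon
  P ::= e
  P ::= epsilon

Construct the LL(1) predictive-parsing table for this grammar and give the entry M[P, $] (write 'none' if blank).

P ::= epsilon

FIRST(Q) = {epsilon, c, e}
FIRST(U) = {epsilon, y}
FIRST(P) = {epsilon, e}
FOLLOW(Q) includes $ since Q is the start symbol.
FOLLOW(Q): Q appears on no right-hand side. Thus FOLLOW(Q) = {$}.
FOLLOW(P): in Q::=e P, the suffix after P is empty, so FOLLOW(P) ⊇ FOLLOW(Q) = {$}. Thus FOLLOW(P) = {$}.
For P ::= e: FIRST(e) = {e}, so it goes in M[P, t] for t ∈ {e}.
For P ::= epsilon: FIRST(epsilon) = {epsilon}, so it goes in M[P, t] for t ∈ {}; since epsilon ∈ FIRST, also for every t ∈ FOLLOW(P) = {$}.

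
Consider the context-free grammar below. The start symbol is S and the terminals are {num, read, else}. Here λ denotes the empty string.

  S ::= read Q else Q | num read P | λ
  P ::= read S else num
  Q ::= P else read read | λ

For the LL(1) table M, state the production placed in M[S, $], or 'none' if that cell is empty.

S ::= λ

FIRST(S) = {λ, num, read}
FIRST(P) = {read}
FIRST(Q) = {λ, read}  (via P else read read)
FOLLOW(S) includes $ since S is the start symbol.
FOLLOW(S): in P::=read S else num, S is followed by else num with FIRST {else}. Thus FOLLOW(S) = {$, else}.
For S ::= read Q else Q: FIRST(read Q else Q) = {read}, so it goes in M[S, t] for t ∈ {read}.
For S ::= num read P: FIRST(num read P) = {num}, so it goes in M[S, t] for t ∈ {num}.
For S ::= λ: FIRST(λ) = {λ}, so it goes in M[S, t] for t ∈ {}; since λ ∈ FIRST, also for every t ∈ FOLLOW(S) = {$, else}.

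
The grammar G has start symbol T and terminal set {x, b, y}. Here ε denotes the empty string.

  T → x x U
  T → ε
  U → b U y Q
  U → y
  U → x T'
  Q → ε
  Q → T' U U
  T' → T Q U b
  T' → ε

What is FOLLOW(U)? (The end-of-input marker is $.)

{$, b, x, y}

FIRST(T) = {ε, x}
FIRST(U) = {b, x, y}
FIRST(Q) = {ε, b, x, y}  (via T' U U)
FIRST(T') = {ε, b, x, y}  (via T Q U b)
FOLLOW(T) includes $ since T is the start symbol.
FOLLOW(T): in T'→T Q U b, T is followed by Q U b with FIRST {b, x, y}. Thus FOLLOW(T) = {$, b, x, y}.
FOLLOW(U): in T→x x U, the suffix after U is empty, so FOLLOW(U) ⊇ FOLLOW(T) = {$, b, x, y}; in U→b U y Q, U is followed by y Q with FIRST {y}; in Q→T' U U (occurrence 1), U is followed by U with FIRST {b, x, y}; in Q→T' U U (occurrence 2), the suffix after U is empty, so FOLLOW(U) ⊇ FOLLOW(Q) = {$, b, x, y}; in T'→T Q U b, U is followed by b with FIRST {b}. Thus FOLLOW(U) = {$, b, x, y}.
FOLLOW(Q): in U→b U y Q, the suffix after Q is empty, so FOLLOW(Q) ⊇ FOLLOW(U) = {$, b, x, y}; in T'→T Q U b, Q is followed by U b with FIRST {b, x, y}. Thus FOLLOW(Q) = {$, b, x, y}.
FOLLOW(T'): in U→x T', the suffix after T' is empty, so FOLLOW(T') ⊇ FOLLOW(U) = {$, b, x, y}; in Q→T' U U, T' is followed by U U with FIRST {b, x, y}. Thus FOLLOW(T') = {$, b, x, y}.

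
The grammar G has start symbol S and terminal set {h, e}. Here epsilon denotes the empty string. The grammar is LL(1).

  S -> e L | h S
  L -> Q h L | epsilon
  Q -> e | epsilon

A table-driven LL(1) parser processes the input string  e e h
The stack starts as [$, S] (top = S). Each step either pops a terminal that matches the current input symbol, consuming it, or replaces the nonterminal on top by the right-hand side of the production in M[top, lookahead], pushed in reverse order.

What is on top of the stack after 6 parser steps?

L

step 1: stack=$ S  input=e e h $  — expand S -> e L
step 2: stack=$ L e  input=e e h $  — match e
step 3: stack=$ L  input=e h $  — expand L -> Q h L
step 4: stack=$ L h Q  input=e h $  — expand Q -> e
step 5: stack=$ L h e  input=e h $  — match e
step 6: stack=$ L h  input=h $  — match h
Stack after step 6: $ L (top = L).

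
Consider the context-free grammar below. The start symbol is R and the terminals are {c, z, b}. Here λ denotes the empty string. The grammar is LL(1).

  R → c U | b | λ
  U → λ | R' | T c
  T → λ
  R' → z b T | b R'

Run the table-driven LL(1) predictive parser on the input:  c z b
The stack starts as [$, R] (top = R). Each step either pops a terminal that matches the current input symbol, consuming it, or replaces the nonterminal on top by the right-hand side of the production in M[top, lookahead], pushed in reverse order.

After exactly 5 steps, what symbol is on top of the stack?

step 1: stack=$ R  input=c z b $  — expand R → c U
step 2: stack=$ U c  input=c z b $  — match c
step 3: stack=$ U  input=z b $  — expand U → R'
step 4: stack=$ R'  input=z b $  — expand R' → z b T
step 5: stack=$ T b z  input=z b $  — match z
Stack after step 5: $ T b (top = b).

b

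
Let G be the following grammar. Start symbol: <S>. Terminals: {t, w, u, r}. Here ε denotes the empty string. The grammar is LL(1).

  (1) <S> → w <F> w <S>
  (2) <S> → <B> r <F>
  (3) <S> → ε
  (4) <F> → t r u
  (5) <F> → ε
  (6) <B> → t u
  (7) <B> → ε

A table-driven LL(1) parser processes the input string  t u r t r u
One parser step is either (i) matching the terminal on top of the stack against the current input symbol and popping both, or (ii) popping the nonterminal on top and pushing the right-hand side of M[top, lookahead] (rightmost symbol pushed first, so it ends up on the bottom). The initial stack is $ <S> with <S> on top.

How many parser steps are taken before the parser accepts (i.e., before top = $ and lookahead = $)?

     Stack        Input          Action
  1  $ <S>        t u r t r u $  expand <S> → <B> r <F>
  2  $ <F> r <B>  t u r t r u $  expand <B> → t u
  3  $ <F> r u t  t u r t r u $  match t
  4  $ <F> r u    u r t r u $    match u
  5  $ <F> r      r t r u $      match r
  6  $ <F>        t r u $        expand <F> → t r u
  7  $ u r t      t r u $        match t
  8  $ u r        r u $          match r
  9  $ u          u $            match u
Accept reached after 9 steps.

9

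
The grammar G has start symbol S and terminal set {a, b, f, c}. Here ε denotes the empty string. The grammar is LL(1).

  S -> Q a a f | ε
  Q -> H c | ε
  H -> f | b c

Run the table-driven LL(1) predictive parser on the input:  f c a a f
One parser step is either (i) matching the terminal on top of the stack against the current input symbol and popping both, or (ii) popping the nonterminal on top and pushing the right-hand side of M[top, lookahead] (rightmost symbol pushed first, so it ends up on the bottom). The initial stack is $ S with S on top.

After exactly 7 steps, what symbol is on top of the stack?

f

     Stack        Input        Action
  1  $ S          f c a a f $  expand S -> Q a a f
  2  $ f a a Q    f c a a f $  expand Q -> H c
  3  $ f a a c H  f c a a f $  expand H -> f
  4  $ f a a c f  f c a a f $  match f
  5  $ f a a c    c a a f $    match c
  6  $ f a a      a a f $      match a
  7  $ f a        a f $        match a
Stack after step 7: $ f (top = f).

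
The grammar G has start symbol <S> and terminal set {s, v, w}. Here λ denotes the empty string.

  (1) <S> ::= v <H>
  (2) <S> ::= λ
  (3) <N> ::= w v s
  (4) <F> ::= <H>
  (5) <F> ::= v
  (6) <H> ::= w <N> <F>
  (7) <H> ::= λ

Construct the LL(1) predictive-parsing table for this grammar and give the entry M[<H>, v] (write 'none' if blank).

none

FIRST(<S>) = {λ, v}
FIRST(<N>) = {w}
FIRST(<H>) = {λ, w}
FIRST(<F>) = {λ, v, w}  (via <H>)
FOLLOW(<S>) includes $ since <S> is the start symbol.
FOLLOW(<S>): <S> appears on no right-hand side. Thus FOLLOW(<S>) = {$}.
FOLLOW(<F>): in <H>::=w <N> <F>, the suffix after <F> is empty, so FOLLOW(<F>) ⊇ FOLLOW(<H>) = {$}. Thus FOLLOW(<F>) = {$}.
FOLLOW(<H>): in <S>::=v <H>, the suffix after <H> is empty, so FOLLOW(<H>) ⊇ FOLLOW(<S>) = {$}; in <F>::=<H>, the suffix after <H> is empty, so FOLLOW(<H>) ⊇ FOLLOW(<F>) = {$}. Thus FOLLOW(<H>) = {$}.
For <H> ::= w <N> <F>: FIRST(w <N> <F>) = {w}, so it goes in M[<H>, t] for t ∈ {w}.
For <H> ::= λ: FIRST(λ) = {λ}, so it goes in M[<H>, t] for t ∈ {}; since λ ∈ FIRST, also for every t ∈ FOLLOW(<H>) = {$}.
None of these place a production in M[<H>, v].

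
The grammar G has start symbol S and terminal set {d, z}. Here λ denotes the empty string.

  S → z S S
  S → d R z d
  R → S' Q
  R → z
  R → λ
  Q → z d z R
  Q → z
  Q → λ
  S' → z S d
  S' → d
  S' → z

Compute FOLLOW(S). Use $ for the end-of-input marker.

{$, d, z}

FIRST(S) = {d, z}
FIRST(Q) = {λ, z}
FIRST(S') = {d, z}
FIRST(R) = {λ, d, z}  (via S' Q)
FOLLOW(S) includes $ since S is the start symbol.
FOLLOW(S): in S→z S S (occurrence 1), S is followed by S with FIRST {d, z}; in S→z S S (occurrence 2), the suffix after S is empty (adds nothing new); in S'→z S d, S is followed by d with FIRST {d}. Thus FOLLOW(S) = {$, d, z}.
FOLLOW(R): in S→d R z d, R is followed by z d with FIRST {z}; in Q→z d z R, the suffix after R is empty, so FOLLOW(R) ⊇ FOLLOW(Q) = {z}. Thus FOLLOW(R) = {z}.
FOLLOW(Q): in R→S' Q, the suffix after Q is empty, so FOLLOW(Q) ⊇ FOLLOW(R) = {z}. Thus FOLLOW(Q) = {z}.
FOLLOW(S'): in R→S' Q, S' is followed by Q with FIRST {λ, z}; in R→S' Q, the suffix after S' is nullable, so FOLLOW(S') ⊇ FOLLOW(R) = {z}. Thus FOLLOW(S') = {z}.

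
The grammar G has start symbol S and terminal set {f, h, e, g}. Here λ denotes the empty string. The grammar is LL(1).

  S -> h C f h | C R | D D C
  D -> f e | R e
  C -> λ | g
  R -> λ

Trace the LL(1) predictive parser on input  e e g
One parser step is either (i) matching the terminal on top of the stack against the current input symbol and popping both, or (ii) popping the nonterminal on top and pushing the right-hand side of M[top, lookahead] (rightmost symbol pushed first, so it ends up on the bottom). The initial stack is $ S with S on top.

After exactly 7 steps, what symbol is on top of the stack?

C

     Stack      Input    Action
  1  $ S        e e g $  expand S -> D D C
  2  $ C D D    e e g $  expand D -> R e
  3  $ C D e R  e e g $  expand R -> λ
  4  $ C D e    e e g $  match e
  5  $ C D      e g $    expand D -> R e
  6  $ C e R    e g $    expand R -> λ
  7  $ C e      e g $    match e
Stack after step 7: $ C (top = C).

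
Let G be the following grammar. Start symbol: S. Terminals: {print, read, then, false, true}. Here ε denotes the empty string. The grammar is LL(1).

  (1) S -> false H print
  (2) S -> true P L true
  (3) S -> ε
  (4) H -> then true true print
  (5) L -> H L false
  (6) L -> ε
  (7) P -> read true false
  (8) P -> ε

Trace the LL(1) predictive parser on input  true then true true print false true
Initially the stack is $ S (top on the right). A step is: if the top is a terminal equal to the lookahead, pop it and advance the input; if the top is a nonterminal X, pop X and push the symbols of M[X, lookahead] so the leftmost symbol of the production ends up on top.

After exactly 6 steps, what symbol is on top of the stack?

     Stack                                Input                                   Action
  1  $ S                                  true then true true print false true $  expand S -> true P L true
  2  $ true L P true                      true then true true print false true $  match true
  3  $ true L P                           then true true print false true $       expand P -> ε
  4  $ true L                             then true true print false true $       expand L -> H L false
  5  $ true false L H                     then true true print false true $       expand H -> then true true print
  6  $ true false L print true true then  then true true print false true $       match then
Stack after step 6: $ true false L print true true (top = true).

true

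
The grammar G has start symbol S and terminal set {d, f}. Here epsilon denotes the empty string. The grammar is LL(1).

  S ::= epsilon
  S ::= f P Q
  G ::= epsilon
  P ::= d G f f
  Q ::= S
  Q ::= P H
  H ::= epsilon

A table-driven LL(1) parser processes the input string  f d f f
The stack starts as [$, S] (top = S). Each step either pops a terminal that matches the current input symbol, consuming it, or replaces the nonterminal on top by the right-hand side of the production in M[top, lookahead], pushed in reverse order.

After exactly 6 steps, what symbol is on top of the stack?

f

step 1: stack=$ S  input=f d f f $  — expand S ::= f P Q
step 2: stack=$ Q P f  input=f d f f $  — match f
step 3: stack=$ Q P  input=d f f $  — expand P ::= d G f f
step 4: stack=$ Q f f G d  input=d f f $  — match d
step 5: stack=$ Q f f G  input=f f $  — expand G ::= epsilon
step 6: stack=$ Q f f  input=f f $  — match f
Stack after step 6: $ Q f (top = f).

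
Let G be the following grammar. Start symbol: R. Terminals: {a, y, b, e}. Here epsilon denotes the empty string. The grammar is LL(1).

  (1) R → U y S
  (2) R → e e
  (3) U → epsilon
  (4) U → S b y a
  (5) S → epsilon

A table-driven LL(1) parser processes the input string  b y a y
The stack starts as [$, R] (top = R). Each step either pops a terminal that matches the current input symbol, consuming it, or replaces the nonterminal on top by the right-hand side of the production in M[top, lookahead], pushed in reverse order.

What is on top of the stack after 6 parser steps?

     Stack          Input      Action
  1  $ R            b y a y $  expand R → U y S
  2  $ S y U        b y a y $  expand U → S b y a
  3  $ S y a y b S  b y a y $  expand S → epsilon
  4  $ S y a y b    b y a y $  match b
  5  $ S y a y      y a y $    match y
  6  $ S y a        a y $      match a
Stack after step 6: $ S y (top = y).

y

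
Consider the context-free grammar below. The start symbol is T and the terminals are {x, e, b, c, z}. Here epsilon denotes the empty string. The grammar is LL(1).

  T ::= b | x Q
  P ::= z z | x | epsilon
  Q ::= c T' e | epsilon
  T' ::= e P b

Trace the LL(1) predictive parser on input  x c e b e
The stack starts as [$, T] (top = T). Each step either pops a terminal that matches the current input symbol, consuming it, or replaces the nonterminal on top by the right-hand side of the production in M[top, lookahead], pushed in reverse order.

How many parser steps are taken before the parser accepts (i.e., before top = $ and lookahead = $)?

step 1: stack=$ T  input=x c e b e $  — expand T ::= x Q
step 2: stack=$ Q x  input=x c e b e $  — match x
step 3: stack=$ Q  input=c e b e $  — expand Q ::= c T' e
step 4: stack=$ e T' c  input=c e b e $  — match c
step 5: stack=$ e T'  input=e b e $  — expand T' ::= e P b
step 6: stack=$ e b P e  input=e b e $  — match e
step 7: stack=$ e b P  input=b e $  — expand P ::= epsilon
step 8: stack=$ e b  input=b e $  — match b
step 9: stack=$ e  input=e $  — match e
Accept reached after 9 steps.

9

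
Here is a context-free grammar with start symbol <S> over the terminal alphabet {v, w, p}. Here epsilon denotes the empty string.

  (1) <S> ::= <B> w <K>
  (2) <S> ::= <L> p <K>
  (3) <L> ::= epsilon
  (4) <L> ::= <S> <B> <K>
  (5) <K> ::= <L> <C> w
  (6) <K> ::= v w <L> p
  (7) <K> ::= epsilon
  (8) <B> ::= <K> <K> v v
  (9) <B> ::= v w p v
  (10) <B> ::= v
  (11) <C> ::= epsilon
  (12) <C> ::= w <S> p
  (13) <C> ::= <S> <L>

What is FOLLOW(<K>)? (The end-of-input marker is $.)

FIRST(<S>): from <S>::=<B> w <K> we get {p, v, w}; from <S>::=<L> p <K> we get {p, v, w}. So FIRST(<S>) = {p, v, w}.
FIRST(<L>): from <L>::=epsilon we get {epsilon}; from <L>::=<S> <B> <K> we get {p, v, w}. So FIRST(<L>) = {epsilon, p, v, w}.
FIRST(<C>): from <C>::=epsilon we get {epsilon}; from <C>::=w <S> p we get {w}; from <C>::=<S> <L> we get {p, v, w}. So FIRST(<C>) = {epsilon, p, v, w}.
FIRST(<K>): from <K>::=<L> <C> w we get {p, v, w}; from <K>::=v w <L> p we get {v}; from <K>::=epsilon we get {epsilon}. So FIRST(<K>) = {epsilon, p, v, w}.
FIRST(<B>): from <B>::=<K> <K> v v we get {p, v, w}; from <B>::=v w p v we get {v}; from <B>::=v we get {v}. So FIRST(<B>) = {p, v, w}.
FOLLOW(<S>) includes $ since <S> is the start symbol.
FOLLOW(<C>): in <K>::=<L> <C> w, <C> is followed by w with FIRST {w}. Thus FOLLOW(<C>) = {w}.
FOLLOW(<S>): in <L>::=<S> <B> <K>, <S> is followed by <B> <K> with FIRST {p, v, w}; in <C>::=w <S> p, <S> is followed by p with FIRST {p}; in <C>::=<S> <L>, <S> is followed by <L> with FIRST {epsilon, p, v, w}; in <C>::=<S> <L>, the suffix after <S> is nullable, so FOLLOW(<S>) ⊇ FOLLOW(<C>) = {w}. Thus FOLLOW(<S>) = {$, p, v, w}.
FOLLOW(<L>): in <S>::=<L> p <K>, <L> is followed by p <K> with FIRST {p}; in <K>::=<L> <C> w, <L> is followed by <C> w with FIRST {p, v, w}; in <K>::=v w <L> p, <L> is followed by p with FIRST {p}; in <C>::=<S> <L>, the suffix after <L> is empty, so FOLLOW(<L>) ⊇ FOLLOW(<C>) = {w}. Thus FOLLOW(<L>) = {p, v, w}.
FOLLOW(<K>): in <S>::=<B> w <K>, the suffix after <K> is empty, so FOLLOW(<K>) ⊇ FOLLOW(<S>) = {$, p, v, w}; in <S>::=<L> p <K>, the suffix after <K> is empty, so FOLLOW(<K>) ⊇ FOLLOW(<S>) = {$, p, v, w}; in <L>::=<S> <B> <K>, the suffix after <K> is empty, so FOLLOW(<K>) ⊇ FOLLOW(<L>) = {p, v, w}; in <B>::=<K> <K> v v (occurrence 1), <K> is followed by <K> v v with FIRST {p, v, w}; in <B>::=<K> <K> v v (occurrence 2), <K> is followed by v v with FIRST {v}. Thus FOLLOW(<K>) = {$, p, v, w}.
FOLLOW(<B>): in <S>::=<B> w <K>, <B> is followed by w <K> with FIRST {w}; in <L>::=<S> <B> <K>, <B> is followed by <K> with FIRST {epsilon, p, v, w}; in <L>::=<S> <B> <K>, the suffix after <B> is nullable, so FOLLOW(<B>) ⊇ FOLLOW(<L>) = {p, v, w}. Thus FOLLOW(<B>) = {p, v, w}.

{$, p, v, w}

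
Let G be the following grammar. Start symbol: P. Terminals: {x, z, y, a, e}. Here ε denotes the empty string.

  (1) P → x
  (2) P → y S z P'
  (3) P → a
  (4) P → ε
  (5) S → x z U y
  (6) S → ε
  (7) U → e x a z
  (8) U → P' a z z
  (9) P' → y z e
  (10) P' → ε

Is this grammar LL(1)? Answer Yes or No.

FIRST(P) = {ε, a, x, y}
FIRST(S) = {ε, x}
FIRST(U) = {a, e, y}
FIRST(P') = {ε, y}
FOLLOW(P) = {$}
FOLLOW(S) = {z}
FOLLOW(U) = {y}
FOLLOW(P') = {$, a}
Each cell of M receives at most one production.

Yes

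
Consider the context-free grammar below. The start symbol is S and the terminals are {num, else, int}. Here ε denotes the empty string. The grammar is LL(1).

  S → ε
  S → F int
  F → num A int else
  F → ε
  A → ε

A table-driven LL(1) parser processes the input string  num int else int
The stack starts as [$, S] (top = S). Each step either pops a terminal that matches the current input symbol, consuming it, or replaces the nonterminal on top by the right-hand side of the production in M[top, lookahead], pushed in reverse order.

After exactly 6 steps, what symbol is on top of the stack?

int

     Stack                 Input               Action
  1  $ S                   num int else int $  expand S → F int
  2  $ int F               num int else int $  expand F → num A int else
  3  $ int else int A num  num int else int $  match num
  4  $ int else int A      int else int $      expand A → ε
  5  $ int else int        int else int $      match int
  6  $ int else            else int $          match else
Stack after step 6: $ int (top = int).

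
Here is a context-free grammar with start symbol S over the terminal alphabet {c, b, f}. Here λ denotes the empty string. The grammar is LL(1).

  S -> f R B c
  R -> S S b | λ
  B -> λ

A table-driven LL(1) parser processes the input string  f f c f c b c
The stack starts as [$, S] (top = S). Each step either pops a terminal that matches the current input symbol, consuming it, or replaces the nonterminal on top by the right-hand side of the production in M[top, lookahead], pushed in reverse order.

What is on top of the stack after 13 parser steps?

      Stack              Input            Action
   1  $ S                f f c f c b c $  expand S -> f R B c
   2  $ c B R f          f f c f c b c $  match f
   3  $ c B R            f c f c b c $    expand R -> S S b
   4  $ c B b S S        f c f c b c $    expand S -> f R B c
   5  $ c B b S c B R f  f c f c b c $    match f
   6  $ c B b S c B R    c f c b c $      expand R -> λ
   7  $ c B b S c B      c f c b c $      expand B -> λ
   8  $ c B b S c        c f c b c $      match c
   9  $ c B b S          f c b c $        expand S -> f R B c
  10  $ c B b c B R f    f c b c $        match f
  11  $ c B b c B R      c b c $          expand R -> λ
  12  $ c B b c B        c b c $          expand B -> λ
  13  $ c B b c          c b c $          match c
Stack after step 13: $ c B b (top = b).

b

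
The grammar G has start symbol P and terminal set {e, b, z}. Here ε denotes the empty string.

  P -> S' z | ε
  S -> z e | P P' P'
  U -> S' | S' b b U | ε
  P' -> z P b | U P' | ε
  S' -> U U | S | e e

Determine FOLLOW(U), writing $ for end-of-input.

FIRST(P): from P->S' z we get {b, e, z}; from P->ε we get {ε}. So FIRST(P) = {ε, b, e, z}.
FIRST(S): from S->z e we get {z}; from S->P P' P' we get {ε, b, e, z}. So FIRST(S) = {ε, b, e, z}.
FIRST(U): from U->S' we get {ε, b, e, z}; from U->S' b b U we get {b, e, z}; from U->ε we get {ε}. So FIRST(U) = {ε, b, e, z}.
FIRST(P'): from P'->z P b we get {z}; from P'->U P' we get {ε, b, e, z}; from P'->ε we get {ε}. So FIRST(P') = {ε, b, e, z}.
FIRST(S'): from S'->U U we get {ε, b, e, z}; from S'->S we get {ε, b, e, z}; from S'->e e we get {e}. So FIRST(S') = {ε, b, e, z}.
FOLLOW(P) includes $ since P is the start symbol.
FOLLOW(P): in S->P P' P', P is followed by P' P' with FIRST {ε, b, e, z}; in S->P P' P', the suffix after P is nullable, so FOLLOW(P) ⊇ FOLLOW(S) = {b, e, z}; in P'->z P b, P is followed by b with FIRST {b}. Thus FOLLOW(P) = {$, b, e, z}.
FOLLOW(S): in S'->S, the suffix after S is empty, so FOLLOW(S) ⊇ FOLLOW(S') = {b, e, z}. Thus FOLLOW(S) = {b, e, z}.
FOLLOW(P'): in S->P P' P' (occurrence 1), P' is followed by P' with FIRST {ε, b, e, z}; in S->P P' P' (occurrence 1), the suffix after P' is nullable, so FOLLOW(P') ⊇ FOLLOW(S) = {b, e, z}; in S->P P' P' (occurrence 2), the suffix after P' is empty, so FOLLOW(P') ⊇ FOLLOW(S) = {b, e, z}; in P'->U P', the suffix after P' is empty (adds nothing new). Thus FOLLOW(P') = {b, e, z}.
FOLLOW(U): in U->S' b b U, the suffix after U is empty (adds nothing new); in P'->U P', U is followed by P' with FIRST {ε, b, e, z}; in P'->U P', the suffix after U is nullable, so FOLLOW(U) ⊇ FOLLOW(P') = {b, e, z}; in S'->U U (occurrence 1), U is followed by U with FIRST {ε, b, e, z}; in S'->U U (occurrence 1), the suffix after U is nullable, so FOLLOW(U) ⊇ FOLLOW(S') = {b, e, z}; in S'->U U (occurrence 2), the suffix after U is empty, so FOLLOW(U) ⊇ FOLLOW(S') = {b, e, z}. Thus FOLLOW(U) = {b, e, z}.
FOLLOW(S'): in P->S' z, S' is followed by z with FIRST {z}; in U->S', the suffix after S' is empty, so FOLLOW(S') ⊇ FOLLOW(U) = {b, e, z}; in U->S' b b U, S' is followed by b b U with FIRST {b}. Thus FOLLOW(S') = {b, e, z}.

{b, e, z}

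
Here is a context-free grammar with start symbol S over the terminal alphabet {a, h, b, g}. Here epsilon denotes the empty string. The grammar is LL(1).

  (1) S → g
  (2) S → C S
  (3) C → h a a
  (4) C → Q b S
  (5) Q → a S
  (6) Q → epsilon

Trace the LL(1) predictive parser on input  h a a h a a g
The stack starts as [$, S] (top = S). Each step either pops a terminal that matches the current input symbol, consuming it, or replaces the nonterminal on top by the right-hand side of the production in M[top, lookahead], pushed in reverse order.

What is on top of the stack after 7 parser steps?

h

step 1: stack=$ S  input=h a a h a a g $  — expand S → C S
step 2: stack=$ S C  input=h a a h a a g $  — expand C → h a a
step 3: stack=$ S a a h  input=h a a h a a g $  — match h
step 4: stack=$ S a a  input=a a h a a g $  — match a
step 5: stack=$ S a  input=a h a a g $  — match a
step 6: stack=$ S  input=h a a g $  — expand S → C S
step 7: stack=$ S C  input=h a a g $  — expand C → h a a
Stack after step 7: $ S a a h (top = h).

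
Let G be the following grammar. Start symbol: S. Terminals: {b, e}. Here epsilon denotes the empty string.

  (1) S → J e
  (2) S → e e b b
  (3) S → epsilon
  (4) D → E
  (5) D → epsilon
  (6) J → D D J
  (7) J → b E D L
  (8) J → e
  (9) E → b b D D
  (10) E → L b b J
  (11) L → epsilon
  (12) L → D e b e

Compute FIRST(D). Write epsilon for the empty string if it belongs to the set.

FIRST(S): from S→J e we get {b, e}; from S→e e b b we get {e}; from S→epsilon we get {epsilon}. So FIRST(S) = {epsilon, b, e}.
FIRST(D): from D→E we get {b, e}; from D→epsilon we get {epsilon}. So FIRST(D) = {epsilon, b, e}.
FIRST(J): from J→D D J we get {b, e}; from J→b E D L we get {b}; from J→e we get {e}. So FIRST(J) = {b, e}.
FIRST(L): from L→epsilon we get {epsilon}; from L→D e b e we get {b, e}. So FIRST(L) = {epsilon, b, e}.
FIRST(E): from E→b b D D we get {b}; from E→L b b J we get {b, e}. So FIRST(E) = {b, e}.

{epsilon, b, e}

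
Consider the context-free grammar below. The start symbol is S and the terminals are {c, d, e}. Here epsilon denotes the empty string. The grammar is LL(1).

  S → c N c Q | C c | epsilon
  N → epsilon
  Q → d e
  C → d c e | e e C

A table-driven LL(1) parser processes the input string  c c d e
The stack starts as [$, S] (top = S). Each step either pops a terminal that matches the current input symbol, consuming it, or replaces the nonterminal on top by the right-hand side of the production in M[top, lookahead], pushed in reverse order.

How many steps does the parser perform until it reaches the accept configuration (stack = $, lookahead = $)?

7

     Stack      Input      Action
  1  $ S        c c d e $  expand S → c N c Q
  2  $ Q c N c  c c d e $  match c
  3  $ Q c N    c d e $    expand N → epsilon
  4  $ Q c      c d e $    match c
  5  $ Q        d e $      expand Q → d e
  6  $ e d      d e $      match d
  7  $ e        e $        match e
Accept reached after 7 steps.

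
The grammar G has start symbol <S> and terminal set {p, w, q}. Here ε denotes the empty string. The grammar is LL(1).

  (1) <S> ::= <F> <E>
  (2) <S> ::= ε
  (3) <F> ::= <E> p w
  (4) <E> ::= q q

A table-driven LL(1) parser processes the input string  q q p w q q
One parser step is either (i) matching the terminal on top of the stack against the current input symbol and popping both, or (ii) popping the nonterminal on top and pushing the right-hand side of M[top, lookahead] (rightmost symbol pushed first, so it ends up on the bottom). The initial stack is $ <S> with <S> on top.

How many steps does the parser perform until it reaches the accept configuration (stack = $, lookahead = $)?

      Stack          Input          Action
   1  $ <S>          q q p w q q $  expand <S> ::= <F> <E>
   2  $ <E> <F>      q q p w q q $  expand <F> ::= <E> p w
   3  $ <E> w p <E>  q q p w q q $  expand <E> ::= q q
   4  $ <E> w p q q  q q p w q q $  match q
   5  $ <E> w p q    q p w q q $    match q
   6  $ <E> w p      p w q q $      match p
   7  $ <E> w        w q q $        match w
   8  $ <E>          q q $          expand <E> ::= q q
   9  $ q q          q q $          match q
  10  $ q            q $            match q
Accept reached after 10 steps.

10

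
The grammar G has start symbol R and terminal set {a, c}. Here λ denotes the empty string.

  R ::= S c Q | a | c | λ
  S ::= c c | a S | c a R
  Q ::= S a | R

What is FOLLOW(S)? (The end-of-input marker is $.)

{a, c}

FIRST(S): from S::=c c we get {c}; from S::=a S we get {a}; from S::=c a R we get {c}. So FIRST(S) = {a, c}.
FIRST(R): from R::=S c Q we get {a, c}; from R::=a we get {a}; from R::=c we get {c}; from R::=λ we get {λ}. So FIRST(R) = {λ, a, c}.
FIRST(Q): from Q::=S a we get {a, c}; from Q::=R we get {λ, a, c}. So FIRST(Q) = {λ, a, c}.
FOLLOW(R) includes $ since R is the start symbol.
FOLLOW(S): in R::=S c Q, S is followed by c Q with FIRST {c}; in S::=a S, the suffix after S is empty (adds nothing new); in Q::=S a, S is followed by a with FIRST {a}. Thus FOLLOW(S) = {a, c}.
FOLLOW(R): in S::=c a R, the suffix after R is empty, so FOLLOW(R) ⊇ FOLLOW(S) = {a, c}; in Q::=R, the suffix after R is empty, so FOLLOW(R) ⊇ FOLLOW(Q) = {$, a, c}. Thus FOLLOW(R) = {$, a, c}.
FOLLOW(Q): in R::=S c Q, the suffix after Q is empty, so FOLLOW(Q) ⊇ FOLLOW(R) = {$, a, c}. Thus FOLLOW(Q) = {$, a, c}.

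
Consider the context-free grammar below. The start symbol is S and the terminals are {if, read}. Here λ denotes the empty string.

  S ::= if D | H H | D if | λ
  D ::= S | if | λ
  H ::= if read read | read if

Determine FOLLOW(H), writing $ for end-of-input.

FIRST(H): from H::=if read read we get {if}; from H::=read if we get {read}. So FIRST(H) = {if, read}.
FIRST(S): from S::=if D we get {if}; from S::=H H we get {if, read}; from S::=D if we get {if, read}; from S::=λ we get {λ}. So FIRST(S) = {λ, if, read}.
FIRST(D): from D::=S we get {λ, if, read}; from D::=if we get {if}; from D::=λ we get {λ}. So FIRST(D) = {λ, if, read}.
FOLLOW(S) includes $ since S is the start symbol.
FOLLOW(S): in D::=S, the suffix after S is empty, so FOLLOW(S) ⊇ FOLLOW(D) = {$, if}. Thus FOLLOW(S) = {$, if}.
FOLLOW(D): in S::=if D, the suffix after D is empty, so FOLLOW(D) ⊇ FOLLOW(S) = {$, if}; in S::=D if, D is followed by if with FIRST {if}. Thus FOLLOW(D) = {$, if}.
FOLLOW(H): in S::=H H (occurrence 1), H is followed by H with FIRST {if, read}; in S::=H H (occurrence 2), the suffix after H is empty, so FOLLOW(H) ⊇ FOLLOW(S) = {$, if}. Thus FOLLOW(H) = {$, if, read}.

{$, if, read}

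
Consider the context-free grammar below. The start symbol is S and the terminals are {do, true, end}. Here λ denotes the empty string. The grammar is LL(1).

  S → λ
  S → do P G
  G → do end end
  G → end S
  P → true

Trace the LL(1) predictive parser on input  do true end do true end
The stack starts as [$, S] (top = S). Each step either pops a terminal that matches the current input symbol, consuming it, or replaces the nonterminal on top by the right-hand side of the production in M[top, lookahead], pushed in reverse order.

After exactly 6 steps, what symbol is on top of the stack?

S

step 1: stack=$ S  input=do true end do true end $  — expand S → do P G
step 2: stack=$ G P do  input=do true end do true end $  — match do
step 3: stack=$ G P  input=true end do true end $  — expand P → true
step 4: stack=$ G true  input=true end do true end $  — match true
step 5: stack=$ G  input=end do true end $  — expand G → end S
step 6: stack=$ S end  input=end do true end $  — match end
Stack after step 6: $ S (top = S).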